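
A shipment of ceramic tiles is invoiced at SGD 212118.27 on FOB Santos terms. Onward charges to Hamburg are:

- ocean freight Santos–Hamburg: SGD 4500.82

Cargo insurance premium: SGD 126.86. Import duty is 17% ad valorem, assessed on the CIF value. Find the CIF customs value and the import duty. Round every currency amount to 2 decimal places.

CIF value: SGD 216745.95; import duty: SGD 36846.81

CIF = FOB price + freight + insurance
CIF = 212118.27 + 4500.82 + 126.86 = 216745.95
Import duty = 216745.95 × 17% = 36846.81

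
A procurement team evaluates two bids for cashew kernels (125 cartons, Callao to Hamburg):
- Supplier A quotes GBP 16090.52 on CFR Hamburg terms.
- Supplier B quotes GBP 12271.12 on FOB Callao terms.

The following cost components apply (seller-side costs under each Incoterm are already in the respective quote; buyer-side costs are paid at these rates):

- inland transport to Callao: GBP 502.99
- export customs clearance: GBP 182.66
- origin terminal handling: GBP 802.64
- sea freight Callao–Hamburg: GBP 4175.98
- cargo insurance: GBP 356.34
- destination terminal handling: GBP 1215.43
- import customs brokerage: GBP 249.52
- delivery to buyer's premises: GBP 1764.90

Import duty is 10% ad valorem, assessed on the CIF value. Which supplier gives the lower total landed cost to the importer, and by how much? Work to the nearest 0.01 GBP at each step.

Supplier A (CFR):
CIF value = CFR price + insurance = 16090.52 + 356.34 = 16446.86
Import duty = 16446.86 × 10% = 1644.69
Buyer bears (A): 356.34 + 1215.43 + 249.52 + 1764.90 = 3586.19
Landed cost (A) = invoice 16090.52 + 3586.19 + duty 1644.69 = 21321.40
Supplier B (FOB):
CIF value = FOB price + freight + insurance = 12271.12 + 4175.98 + 356.34 = 16803.44
Import duty = 16803.44 × 10% = 1680.34
Buyer bears (B): 4175.98 + 356.34 + 1215.43 + 249.52 + 1764.90 = 7762.17
Landed cost (B) = invoice 12271.12 + 7762.17 + duty 1680.34 = 21713.63
Difference = |21321.40 − 21713.63| = 392.23

Supplier A is cheaper by GBP 392.23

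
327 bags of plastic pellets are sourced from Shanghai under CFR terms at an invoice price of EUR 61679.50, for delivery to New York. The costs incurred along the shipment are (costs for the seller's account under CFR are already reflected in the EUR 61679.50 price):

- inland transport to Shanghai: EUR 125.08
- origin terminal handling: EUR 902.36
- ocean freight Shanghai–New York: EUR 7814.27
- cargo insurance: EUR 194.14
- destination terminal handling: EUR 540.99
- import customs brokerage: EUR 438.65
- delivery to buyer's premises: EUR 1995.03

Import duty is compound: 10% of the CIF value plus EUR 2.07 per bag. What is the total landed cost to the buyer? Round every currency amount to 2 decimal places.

CFR: the seller pays costs through ocean freight to the destination port, but not insurance.
Already in the invoice (seller's account under CFR): inland to port, origin terminal, freight — exclude.
CIF value = CFR price + insurance = 61679.50 + 194.14 = 61873.64
Ad valorem component: 61873.64 × 10% = 6187.36
Specific component: 327 × 2.07 = 676.89
Import duty = 6187.36 + 676.89 = 6864.25
Buyer bears: insurance 194.14 + destination terminal 540.99 + brokerage 438.65 + delivery 1995.03 + duty 6864.25 = 10033.06
Landed cost = invoice 61679.50 + 10033.06 = 71712.56

Total landed cost: EUR 71712.56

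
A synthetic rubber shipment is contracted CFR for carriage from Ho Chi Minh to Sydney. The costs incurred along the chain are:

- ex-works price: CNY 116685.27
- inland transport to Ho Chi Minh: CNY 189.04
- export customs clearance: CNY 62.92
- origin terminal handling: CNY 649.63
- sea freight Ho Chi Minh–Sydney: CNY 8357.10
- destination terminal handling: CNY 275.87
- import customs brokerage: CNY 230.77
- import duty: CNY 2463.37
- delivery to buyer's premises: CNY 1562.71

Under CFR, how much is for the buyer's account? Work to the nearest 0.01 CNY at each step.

CFR: the seller pays costs through ocean freight to the destination port, but not insurance.
Seller's account: goods 116685.27 + inland to port 189.04 + export clearance 62.92 + origin terminal 649.63 + freight 8357.10 = 125943.96
Buyer's account: destination terminal 275.87 + brokerage 230.77 + duty 2463.37 + delivery 1562.71 = 4532.72

Buyer's account: CNY 4532.72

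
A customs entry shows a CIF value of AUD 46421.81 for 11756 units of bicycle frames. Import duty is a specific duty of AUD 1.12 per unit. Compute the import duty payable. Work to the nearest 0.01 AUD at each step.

Import duty = 11756 × 1.12 = 13166.72

Import duty: AUD 13166.72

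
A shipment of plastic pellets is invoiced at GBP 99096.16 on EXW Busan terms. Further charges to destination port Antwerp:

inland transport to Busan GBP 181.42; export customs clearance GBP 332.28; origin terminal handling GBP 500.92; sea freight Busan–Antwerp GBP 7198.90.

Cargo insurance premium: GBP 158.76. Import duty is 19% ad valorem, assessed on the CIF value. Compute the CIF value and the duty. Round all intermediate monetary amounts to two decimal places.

CIF value: GBP 107468.44; import duty: GBP 20419.00

CIF = EXW price + pre-shipment costs + freight + insurance
CIF = 99096.16 + 181.42 + 332.28 + 500.92 + 7198.90 + 158.76 = 107468.44
Import duty = 107468.44 × 19% = 20419.00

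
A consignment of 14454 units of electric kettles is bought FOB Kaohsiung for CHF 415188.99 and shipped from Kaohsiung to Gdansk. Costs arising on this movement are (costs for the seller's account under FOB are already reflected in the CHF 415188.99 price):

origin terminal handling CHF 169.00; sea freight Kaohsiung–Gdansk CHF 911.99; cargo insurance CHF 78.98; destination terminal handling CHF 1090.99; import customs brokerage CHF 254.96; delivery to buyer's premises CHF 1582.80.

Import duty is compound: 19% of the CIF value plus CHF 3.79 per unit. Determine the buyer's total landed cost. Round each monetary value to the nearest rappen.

Total landed cost: CHF 552963.56

FOB: the seller bears costs until goods are on board at the origin port; the buyer bears freight, insurance and all costs thereafter.
Already in the invoice (seller's account under FOB): origin terminal — exclude.
CIF value = FOB price + freight + insurance = 415188.99 + 911.99 + 78.98 = 416179.96
Ad valorem component: 416179.96 × 19% = 79074.19
Specific component: 14454 × 3.79 = 54780.66
Import duty = 79074.19 + 54780.66 = 133854.85
Buyer bears: freight 911.99 + insurance 78.98 + destination terminal 1090.99 + brokerage 254.96 + delivery 1582.80 + duty 133854.85 = 137774.57
Landed cost = invoice 415188.99 + 137774.57 = 552963.56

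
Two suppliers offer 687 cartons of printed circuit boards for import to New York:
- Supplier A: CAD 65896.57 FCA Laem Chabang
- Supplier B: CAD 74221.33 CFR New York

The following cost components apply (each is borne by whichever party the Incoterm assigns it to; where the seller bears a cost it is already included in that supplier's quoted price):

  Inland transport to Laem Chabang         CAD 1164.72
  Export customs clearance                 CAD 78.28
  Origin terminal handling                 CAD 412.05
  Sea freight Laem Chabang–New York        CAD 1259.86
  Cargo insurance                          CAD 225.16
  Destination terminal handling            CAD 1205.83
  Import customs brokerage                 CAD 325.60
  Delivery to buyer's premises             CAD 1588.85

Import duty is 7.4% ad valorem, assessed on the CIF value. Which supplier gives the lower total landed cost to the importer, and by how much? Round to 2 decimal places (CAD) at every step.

Supplier A is cheaper by CAD 7145.16

Supplier A (FCA):
CIF value = FCA price + origin terminal + freight + insurance = 65896.57 + 412.05 + 1259.86 + 225.16 = 67793.64
Import duty = 67793.64 × 7.4% = 5016.73
Buyer bears (A): 412.05 + 1259.86 + 225.16 + 1205.83 + 325.60 + 1588.85 = 5017.35
Landed cost (A) = invoice 65896.57 + 5017.35 + duty 5016.73 = 75930.65
Supplier B (CFR):
CIF value = CFR price + insurance = 74221.33 + 225.16 = 74446.49
Import duty = 74446.49 × 7.4% = 5509.04
Buyer bears (B): 225.16 + 1205.83 + 325.60 + 1588.85 = 3345.44
Landed cost (B) = invoice 74221.33 + 3345.44 + duty 5509.04 = 83075.81
Difference = |75930.65 − 83075.81| = 7145.16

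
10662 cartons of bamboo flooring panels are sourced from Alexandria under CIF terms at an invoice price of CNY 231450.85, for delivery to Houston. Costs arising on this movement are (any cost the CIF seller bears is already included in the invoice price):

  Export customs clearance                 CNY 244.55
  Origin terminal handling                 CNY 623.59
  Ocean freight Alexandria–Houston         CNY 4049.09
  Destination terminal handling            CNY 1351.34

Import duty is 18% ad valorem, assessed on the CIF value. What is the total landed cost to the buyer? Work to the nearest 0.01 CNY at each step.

CIF: the seller pays costs through ocean freight and marine insurance to the destination port.
Already in the invoice (seller's account under CIF): export clearance, origin terminal, freight — exclude.
The CIF price already equals the CIF value: 231450.85
Import duty = 231450.85 × 18% = 41661.15
Buyer bears: destination terminal 1351.34 + duty 41661.15 = 43012.49
Landed cost = invoice 231450.85 + 43012.49 = 274463.34

Total landed cost: CNY 274463.34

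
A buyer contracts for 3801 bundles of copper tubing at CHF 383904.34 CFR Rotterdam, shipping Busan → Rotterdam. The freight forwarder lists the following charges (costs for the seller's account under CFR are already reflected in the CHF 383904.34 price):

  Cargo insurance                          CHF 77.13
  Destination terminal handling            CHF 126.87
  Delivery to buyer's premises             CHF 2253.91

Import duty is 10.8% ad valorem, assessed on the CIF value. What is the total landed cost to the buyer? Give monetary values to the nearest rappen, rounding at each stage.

CFR: the seller pays costs through ocean freight to the destination port, but not insurance.
CIF value = CFR price + insurance = 383904.34 + 77.13 = 383981.47
Import duty = 383981.47 × 10.8% = 41470.00
Buyer bears: insurance 77.13 + destination terminal 126.87 + delivery 2253.91 + duty 41470.00 = 43927.91
Landed cost = invoice 383904.34 + 43927.91 = 427832.25

Total landed cost: CHF 427832.25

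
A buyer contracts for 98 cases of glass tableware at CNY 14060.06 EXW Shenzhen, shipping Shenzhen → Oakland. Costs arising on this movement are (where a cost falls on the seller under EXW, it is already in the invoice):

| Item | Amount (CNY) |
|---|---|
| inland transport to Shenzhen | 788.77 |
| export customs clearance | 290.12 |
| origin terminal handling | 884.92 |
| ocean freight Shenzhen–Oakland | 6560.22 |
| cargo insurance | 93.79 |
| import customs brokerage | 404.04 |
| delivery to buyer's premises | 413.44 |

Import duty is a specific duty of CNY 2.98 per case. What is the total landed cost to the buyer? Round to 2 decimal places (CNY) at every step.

Total landed cost: CNY 23787.40

EXW: the seller makes goods available at their premises; the buyer bears all onward costs.
CIF value = EXW price + inland to port + export clearance + origin terminal + freight + insurance = 14060.06 + 788.77 + 290.12 + 884.92 + 6560.22 + 93.79 = 22677.88
Import duty = 98 × 2.98 = 292.04
Buyer bears: inland to port 788.77 + export clearance 290.12 + origin terminal 884.92 + freight 6560.22 + insurance 93.79 + brokerage 404.04 + delivery 413.44 + duty 292.04 = 9727.34
Landed cost = invoice 14060.06 + 9727.34 = 23787.40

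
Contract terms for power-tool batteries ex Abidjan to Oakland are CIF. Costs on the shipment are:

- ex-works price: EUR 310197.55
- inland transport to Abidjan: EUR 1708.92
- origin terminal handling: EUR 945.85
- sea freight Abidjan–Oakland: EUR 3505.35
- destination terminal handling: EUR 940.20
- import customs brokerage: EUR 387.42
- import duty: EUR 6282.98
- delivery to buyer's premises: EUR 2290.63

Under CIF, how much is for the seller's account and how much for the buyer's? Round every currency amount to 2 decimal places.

CIF: the seller pays costs through ocean freight and marine insurance to the destination port.
Seller's account: goods 310197.55 + inland to port 1708.92 + origin terminal 945.85 + freight 3505.35 = 316357.67
Buyer's account: destination terminal 940.20 + brokerage 387.42 + duty 6282.98 + delivery 2290.63 = 9901.23

Seller: EUR 316357.67; buyer: EUR 9901.23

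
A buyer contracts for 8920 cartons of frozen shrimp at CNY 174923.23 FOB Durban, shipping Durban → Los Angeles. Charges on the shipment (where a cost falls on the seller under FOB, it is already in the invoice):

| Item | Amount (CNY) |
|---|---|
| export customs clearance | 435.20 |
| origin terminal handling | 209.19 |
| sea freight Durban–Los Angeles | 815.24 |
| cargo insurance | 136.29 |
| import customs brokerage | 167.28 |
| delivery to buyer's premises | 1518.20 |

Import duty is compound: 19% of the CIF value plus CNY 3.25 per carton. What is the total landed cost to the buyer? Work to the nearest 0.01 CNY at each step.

Total landed cost: CNY 239966.44

FOB: the seller bears costs until goods are on board at the origin port; the buyer bears freight, insurance and all costs thereafter.
Already in the invoice (seller's account under FOB): export clearance, origin terminal — exclude.
CIF value = FOB price + freight + insurance = 174923.23 + 815.24 + 136.29 = 175874.76
Ad valorem component: 175874.76 × 19% = 33416.20
Specific component: 8920 × 3.25 = 28990.00
Import duty = 33416.20 + 28990.00 = 62406.20
Buyer bears: freight 815.24 + insurance 136.29 + brokerage 167.28 + delivery 1518.20 + duty 62406.20 = 65043.21
Landed cost = invoice 174923.23 + 65043.21 = 239966.44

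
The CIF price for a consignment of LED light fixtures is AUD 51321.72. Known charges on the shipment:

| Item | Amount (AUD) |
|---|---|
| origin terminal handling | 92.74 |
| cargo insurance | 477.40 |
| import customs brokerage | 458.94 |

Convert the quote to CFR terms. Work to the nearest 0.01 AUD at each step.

CFR price: AUD 50844.32

Not relevant to the conversion: origin terminal — on the seller under both CIF and CFR; already in the CIF price and stays in the CFR price. brokerage — on the buyer under both terms; not part of either seller's price.
From CIF to CFR, the seller no longer bears: insurance.
CFR price = 51321.72 − 477.40 = 50844.32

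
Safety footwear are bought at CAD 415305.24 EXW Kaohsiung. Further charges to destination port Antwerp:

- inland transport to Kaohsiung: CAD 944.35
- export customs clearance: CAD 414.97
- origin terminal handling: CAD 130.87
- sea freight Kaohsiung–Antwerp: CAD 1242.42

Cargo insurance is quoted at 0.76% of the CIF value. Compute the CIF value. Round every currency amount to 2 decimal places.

CIF value: CAD 421239.27

Let C be the CIF value. C = EXW price + pre-shipment costs + freight + 0.76% × C
C − 0.76% × C = 415305.24 + 944.35 + 414.97 + 130.87 + 1242.42
0.9924 × C = 418037.85
C = 418037.85 / 0.9924 = 421239.27
Insurance premium = 0.76% × 421239.27 = 3201.42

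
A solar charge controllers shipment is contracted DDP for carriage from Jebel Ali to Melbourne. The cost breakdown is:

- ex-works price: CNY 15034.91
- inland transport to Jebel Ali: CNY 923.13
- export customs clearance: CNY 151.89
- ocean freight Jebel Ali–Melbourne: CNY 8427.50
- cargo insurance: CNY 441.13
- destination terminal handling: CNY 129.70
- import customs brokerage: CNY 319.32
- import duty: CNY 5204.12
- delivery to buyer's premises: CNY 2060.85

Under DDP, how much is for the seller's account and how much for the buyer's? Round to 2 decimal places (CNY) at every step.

Seller: CNY 32692.55; buyer: CNY 0.00

DDP: the seller bears all costs including import duty.
Seller's account: goods 15034.91 + inland to port 923.13 + export clearance 151.89 + freight 8427.50 + insurance 441.13 + destination terminal 129.70 + brokerage 319.32 + duty 5204.12 + delivery 2060.85 = 32692.55
Buyer's account: 0.00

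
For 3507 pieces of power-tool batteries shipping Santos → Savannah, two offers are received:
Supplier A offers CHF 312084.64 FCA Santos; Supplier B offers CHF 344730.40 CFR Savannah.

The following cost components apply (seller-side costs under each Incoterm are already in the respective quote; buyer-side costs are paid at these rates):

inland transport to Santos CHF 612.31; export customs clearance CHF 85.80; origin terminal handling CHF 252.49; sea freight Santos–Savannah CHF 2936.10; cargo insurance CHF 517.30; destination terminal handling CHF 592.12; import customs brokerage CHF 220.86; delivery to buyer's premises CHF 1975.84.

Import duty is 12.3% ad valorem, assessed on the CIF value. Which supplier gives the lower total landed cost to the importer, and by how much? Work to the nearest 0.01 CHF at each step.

Supplier A is cheaper by CHF 33080.40

Supplier A (FCA):
CIF value = FCA price + origin terminal + freight + insurance = 312084.64 + 252.49 + 2936.10 + 517.30 = 315790.53
Import duty = 315790.53 × 12.3% = 38842.24
Buyer bears (A): 252.49 + 2936.10 + 517.30 + 592.12 + 220.86 + 1975.84 = 6494.71
Landed cost (A) = invoice 312084.64 + 6494.71 + duty 38842.24 = 357421.59
Supplier B (CFR):
CIF value = CFR price + insurance = 344730.40 + 517.30 = 345247.70
Import duty = 345247.70 × 12.3% = 42465.47
Buyer bears (B): 517.30 + 592.12 + 220.86 + 1975.84 = 3306.12
Landed cost (B) = invoice 344730.40 + 3306.12 + duty 42465.47 = 390501.99
Difference = |357421.59 − 390501.99| = 33080.40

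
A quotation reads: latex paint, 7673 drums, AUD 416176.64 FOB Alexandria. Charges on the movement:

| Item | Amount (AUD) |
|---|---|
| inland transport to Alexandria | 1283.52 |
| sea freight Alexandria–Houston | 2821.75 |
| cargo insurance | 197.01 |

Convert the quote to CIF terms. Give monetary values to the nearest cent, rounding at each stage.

CIF price: AUD 419195.40

Not relevant to the conversion: inland to port — on the seller under both FOB and CIF; already in the FOB price and stays in the CIF price.
From FOB to CIF, the seller additionally bears: freight, insurance.
CIF price = 416176.64 + 2821.75 + 197.01 = 419195.40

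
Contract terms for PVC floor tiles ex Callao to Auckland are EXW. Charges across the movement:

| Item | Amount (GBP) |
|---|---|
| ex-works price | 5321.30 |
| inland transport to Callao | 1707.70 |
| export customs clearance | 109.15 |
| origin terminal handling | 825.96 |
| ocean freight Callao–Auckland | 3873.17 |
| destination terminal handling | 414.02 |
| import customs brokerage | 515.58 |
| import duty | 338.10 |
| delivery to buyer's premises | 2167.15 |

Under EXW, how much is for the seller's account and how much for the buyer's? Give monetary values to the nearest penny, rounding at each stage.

Seller: GBP 5321.30; buyer: GBP 9950.83

EXW: the seller makes goods available at their premises; the buyer bears all onward costs.
Seller's account: goods 5321.30 = 5321.30
Buyer's account: inland to port 1707.70 + export clearance 109.15 + origin terminal 825.96 + freight 3873.17 + destination terminal 414.02 + brokerage 515.58 + duty 338.10 + delivery 2167.15 = 9950.83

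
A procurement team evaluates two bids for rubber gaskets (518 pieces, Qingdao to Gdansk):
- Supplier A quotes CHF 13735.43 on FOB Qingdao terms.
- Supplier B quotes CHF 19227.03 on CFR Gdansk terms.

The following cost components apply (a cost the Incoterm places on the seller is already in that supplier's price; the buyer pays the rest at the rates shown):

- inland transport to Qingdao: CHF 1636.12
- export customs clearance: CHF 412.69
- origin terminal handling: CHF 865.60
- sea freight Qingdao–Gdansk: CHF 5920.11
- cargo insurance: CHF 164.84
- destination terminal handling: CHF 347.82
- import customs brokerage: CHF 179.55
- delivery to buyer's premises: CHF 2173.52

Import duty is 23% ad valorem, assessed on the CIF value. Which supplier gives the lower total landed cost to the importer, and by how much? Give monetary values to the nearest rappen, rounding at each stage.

Supplier A (FOB):
CIF value = FOB price + freight + insurance = 13735.43 + 5920.11 + 164.84 = 19820.38
Import duty = 19820.38 × 23% = 4558.69
Buyer bears (A): 5920.11 + 164.84 + 347.82 + 179.55 + 2173.52 = 8785.84
Landed cost (A) = invoice 13735.43 + 8785.84 + duty 4558.69 = 27079.96
Supplier B (CFR):
CIF value = CFR price + insurance = 19227.03 + 164.84 = 19391.87
Import duty = 19391.87 × 23% = 4460.13
Buyer bears (B): 164.84 + 347.82 + 179.55 + 2173.52 = 2865.73
Landed cost (B) = invoice 19227.03 + 2865.73 + duty 4460.13 = 26552.89
Difference = |27079.96 − 26552.89| = 527.07

Supplier B is cheaper by CHF 527.07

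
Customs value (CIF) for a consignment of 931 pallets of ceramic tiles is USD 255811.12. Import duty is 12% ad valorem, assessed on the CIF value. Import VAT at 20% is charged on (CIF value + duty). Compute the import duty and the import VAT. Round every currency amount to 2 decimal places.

Import duty = 255811.12 × 12% = 30697.33
VAT base = CIF + duty = 255811.12 + 30697.33 = 286508.45
Import VAT = 286508.45 × 20% = 57301.69

Import duty: USD 30697.33; import VAT: USD 57301.69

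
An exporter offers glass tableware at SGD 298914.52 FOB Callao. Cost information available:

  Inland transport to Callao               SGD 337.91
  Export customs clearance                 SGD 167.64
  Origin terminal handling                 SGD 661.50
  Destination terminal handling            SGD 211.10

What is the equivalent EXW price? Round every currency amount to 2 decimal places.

EXW price: SGD 297747.47

Not relevant to the conversion: destination terminal — on the buyer under both terms; not part of either seller's price.
From FOB to EXW, the seller no longer bears: inland to port, export clearance, origin terminal.
EXW price = 298914.52 − 337.91 − 167.64 − 661.50 = 297747.47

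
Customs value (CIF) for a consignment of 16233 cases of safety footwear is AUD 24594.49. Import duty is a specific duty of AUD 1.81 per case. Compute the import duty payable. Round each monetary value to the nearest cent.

Import duty: AUD 29381.73

Import duty = 16233 × 1.81 = 29381.73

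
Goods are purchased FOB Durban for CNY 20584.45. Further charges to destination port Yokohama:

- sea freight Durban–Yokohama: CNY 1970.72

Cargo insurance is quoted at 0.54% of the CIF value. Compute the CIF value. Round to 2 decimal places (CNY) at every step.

Let C be the CIF value. C = FOB price + freight + 0.54% × C
C − 0.54% × C = 20584.45 + 1970.72
0.9946 × C = 22555.17
C = 22555.17 / 0.9946 = 22677.63
Insurance premium = 0.54% × 22677.63 = 122.46

CIF value: CNY 22677.63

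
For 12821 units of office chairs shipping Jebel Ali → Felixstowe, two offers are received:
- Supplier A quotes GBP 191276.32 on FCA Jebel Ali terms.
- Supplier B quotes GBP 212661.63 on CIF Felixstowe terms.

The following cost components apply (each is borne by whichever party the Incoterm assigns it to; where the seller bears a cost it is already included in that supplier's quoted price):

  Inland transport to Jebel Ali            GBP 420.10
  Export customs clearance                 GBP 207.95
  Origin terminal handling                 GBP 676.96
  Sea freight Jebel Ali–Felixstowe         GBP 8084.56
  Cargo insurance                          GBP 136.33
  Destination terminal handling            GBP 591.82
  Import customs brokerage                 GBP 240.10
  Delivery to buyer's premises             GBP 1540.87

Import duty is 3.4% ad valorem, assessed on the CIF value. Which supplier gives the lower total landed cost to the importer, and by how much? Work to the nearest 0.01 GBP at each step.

Supplier A is cheaper by GBP 12912.04

Supplier A (FCA):
CIF value = FCA price + origin terminal + freight + insurance = 191276.32 + 676.96 + 8084.56 + 136.33 = 200174.17
Import duty = 200174.17 × 3.4% = 6805.92
Buyer bears (A): 676.96 + 8084.56 + 136.33 + 591.82 + 240.10 + 1540.87 = 11270.64
Landed cost (A) = invoice 191276.32 + 11270.64 + duty 6805.92 = 209352.88
Supplier B (CIF):
The CIF price already equals the CIF value: 212661.63
Import duty = 212661.63 × 3.4% = 7230.50
Buyer bears (B): 591.82 + 240.10 + 1540.87 = 2372.79
Landed cost (B) = invoice 212661.63 + 2372.79 + duty 7230.50 = 222264.92
Difference = |209352.88 − 222264.92| = 12912.04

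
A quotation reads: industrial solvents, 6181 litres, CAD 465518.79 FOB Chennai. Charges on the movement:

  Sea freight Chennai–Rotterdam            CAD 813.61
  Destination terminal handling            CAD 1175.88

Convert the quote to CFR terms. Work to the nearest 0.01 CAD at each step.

CFR price: CAD 466332.40

Not relevant to the conversion: destination terminal — on the buyer under both terms; not part of either seller's price.
From FOB to CFR, the seller additionally bears: freight.
CFR price = 465518.79 + 813.61 = 466332.40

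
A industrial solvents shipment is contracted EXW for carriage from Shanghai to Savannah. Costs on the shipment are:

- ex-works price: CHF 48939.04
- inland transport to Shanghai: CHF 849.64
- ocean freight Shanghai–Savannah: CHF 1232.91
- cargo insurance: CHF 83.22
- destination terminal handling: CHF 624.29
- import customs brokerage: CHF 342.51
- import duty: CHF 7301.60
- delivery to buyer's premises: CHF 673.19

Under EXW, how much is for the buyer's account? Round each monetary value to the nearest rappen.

EXW: the seller makes goods available at their premises; the buyer bears all onward costs.
Seller's account: goods 48939.04 = 48939.04
Buyer's account: inland to port 849.64 + freight 1232.91 + insurance 83.22 + destination terminal 624.29 + brokerage 342.51 + duty 7301.60 + delivery 673.19 = 11107.36

Buyer's account: CHF 11107.36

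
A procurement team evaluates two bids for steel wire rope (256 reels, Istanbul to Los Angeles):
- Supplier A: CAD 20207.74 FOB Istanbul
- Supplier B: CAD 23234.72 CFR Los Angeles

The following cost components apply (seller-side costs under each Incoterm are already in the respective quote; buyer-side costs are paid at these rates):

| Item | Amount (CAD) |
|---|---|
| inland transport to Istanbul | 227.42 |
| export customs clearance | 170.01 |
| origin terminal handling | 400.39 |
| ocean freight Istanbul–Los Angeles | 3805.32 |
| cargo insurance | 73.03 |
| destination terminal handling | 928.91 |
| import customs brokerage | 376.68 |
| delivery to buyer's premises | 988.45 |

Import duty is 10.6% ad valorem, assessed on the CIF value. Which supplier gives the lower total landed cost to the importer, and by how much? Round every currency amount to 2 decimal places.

Supplier A (FOB):
CIF value = FOB price + freight + insurance = 20207.74 + 3805.32 + 73.03 = 24086.09
Import duty = 24086.09 × 10.6% = 2553.13
Buyer bears (A): 3805.32 + 73.03 + 928.91 + 376.68 + 988.45 = 6172.39
Landed cost (A) = invoice 20207.74 + 6172.39 + duty 2553.13 = 28933.26
Supplier B (CFR):
CIF value = CFR price + insurance = 23234.72 + 73.03 = 23307.75
Import duty = 23307.75 × 10.6% = 2470.62
Buyer bears (B): 73.03 + 928.91 + 376.68 + 988.45 = 2367.07
Landed cost (B) = invoice 23234.72 + 2367.07 + duty 2470.62 = 28072.41
Difference = |28933.26 − 28072.41| = 860.85

Supplier B is cheaper by CAD 860.85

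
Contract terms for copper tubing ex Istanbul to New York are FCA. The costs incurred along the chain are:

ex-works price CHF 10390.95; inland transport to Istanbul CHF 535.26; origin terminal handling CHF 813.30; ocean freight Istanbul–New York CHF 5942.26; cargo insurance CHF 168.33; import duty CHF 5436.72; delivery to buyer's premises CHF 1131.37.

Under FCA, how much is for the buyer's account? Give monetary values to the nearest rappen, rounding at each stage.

FCA: the seller delivers export-cleared goods to the carrier; the buyer bears costs from that point.
Seller's account: goods 10390.95 + inland to port 535.26 = 10926.21
Buyer's account: origin terminal 813.30 + freight 5942.26 + insurance 168.33 + duty 5436.72 + delivery 1131.37 = 13491.98

Buyer's account: CHF 13491.98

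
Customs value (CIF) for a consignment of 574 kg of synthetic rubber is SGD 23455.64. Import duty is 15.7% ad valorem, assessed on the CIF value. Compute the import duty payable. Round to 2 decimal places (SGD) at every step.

Import duty = 23455.64 × 15.7% = 3682.54

Import duty: SGD 3682.54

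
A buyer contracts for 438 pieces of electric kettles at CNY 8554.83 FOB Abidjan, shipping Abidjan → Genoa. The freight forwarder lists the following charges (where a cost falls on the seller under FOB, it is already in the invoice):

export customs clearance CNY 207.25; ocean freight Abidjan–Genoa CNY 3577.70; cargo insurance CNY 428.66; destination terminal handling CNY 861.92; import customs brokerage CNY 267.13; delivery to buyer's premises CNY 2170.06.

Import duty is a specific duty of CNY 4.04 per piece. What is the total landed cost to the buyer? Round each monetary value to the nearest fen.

Total landed cost: CNY 17629.82

FOB: the seller bears costs until goods are on board at the origin port; the buyer bears freight, insurance and all costs thereafter.
Already in the invoice (seller's account under FOB): export clearance — exclude.
CIF value = FOB price + freight + insurance = 8554.83 + 3577.70 + 428.66 = 12561.19
Import duty = 438 × 4.04 = 1769.52
Buyer bears: freight 3577.70 + insurance 428.66 + destination terminal 861.92 + brokerage 267.13 + delivery 2170.06 + duty 1769.52 = 9074.99
Landed cost = invoice 8554.83 + 9074.99 = 17629.82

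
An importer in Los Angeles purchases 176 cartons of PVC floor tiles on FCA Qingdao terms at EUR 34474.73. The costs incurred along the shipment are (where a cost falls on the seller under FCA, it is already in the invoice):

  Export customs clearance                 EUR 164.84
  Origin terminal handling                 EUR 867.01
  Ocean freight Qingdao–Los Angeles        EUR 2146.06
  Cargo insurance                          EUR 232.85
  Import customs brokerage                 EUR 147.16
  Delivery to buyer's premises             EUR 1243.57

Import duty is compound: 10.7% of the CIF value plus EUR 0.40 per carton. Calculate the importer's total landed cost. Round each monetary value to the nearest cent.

Total landed cost: EUR 43217.89

FCA: the seller delivers export-cleared goods to the carrier; the buyer bears costs from that point.
Already in the invoice (seller's account under FCA): export clearance — exclude.
CIF value = FCA price + origin terminal + freight + insurance = 34474.73 + 867.01 + 2146.06 + 232.85 = 37720.65
Ad valorem component: 37720.65 × 10.7% = 4036.11
Specific component: 176 × 0.40 = 70.40
Import duty = 4036.11 + 70.40 = 4106.51
Buyer bears: origin terminal 867.01 + freight 2146.06 + insurance 232.85 + brokerage 147.16 + delivery 1243.57 + duty 4106.51 = 8743.16
Landed cost = invoice 34474.73 + 8743.16 = 43217.89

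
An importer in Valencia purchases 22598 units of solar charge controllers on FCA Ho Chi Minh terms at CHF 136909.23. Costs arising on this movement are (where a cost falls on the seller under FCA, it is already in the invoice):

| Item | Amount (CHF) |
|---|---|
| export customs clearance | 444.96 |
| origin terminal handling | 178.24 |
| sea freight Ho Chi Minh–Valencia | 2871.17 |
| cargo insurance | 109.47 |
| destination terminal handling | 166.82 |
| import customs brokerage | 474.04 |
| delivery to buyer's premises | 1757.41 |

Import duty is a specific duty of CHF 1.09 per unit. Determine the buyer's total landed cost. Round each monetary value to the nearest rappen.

FCA: the seller delivers export-cleared goods to the carrier; the buyer bears costs from that point.
Already in the invoice (seller's account under FCA): export clearance — exclude.
CIF value = FCA price + origin terminal + freight + insurance = 136909.23 + 178.24 + 2871.17 + 109.47 = 140068.11
Import duty = 22598 × 1.09 = 24631.82
Buyer bears: origin terminal 178.24 + freight 2871.17 + insurance 109.47 + destination terminal 166.82 + brokerage 474.04 + delivery 1757.41 + duty 24631.82 = 30188.97
Landed cost = invoice 136909.23 + 30188.97 = 167098.20

Total landed cost: CHF 167098.20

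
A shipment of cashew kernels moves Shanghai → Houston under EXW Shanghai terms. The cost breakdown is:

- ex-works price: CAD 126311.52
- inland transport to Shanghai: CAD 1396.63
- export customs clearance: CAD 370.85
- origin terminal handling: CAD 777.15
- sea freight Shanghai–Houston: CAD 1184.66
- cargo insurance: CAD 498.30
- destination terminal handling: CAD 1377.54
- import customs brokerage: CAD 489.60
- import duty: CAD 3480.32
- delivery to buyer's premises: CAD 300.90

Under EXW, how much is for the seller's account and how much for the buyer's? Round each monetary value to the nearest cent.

Seller: CAD 126311.52; buyer: CAD 9875.95

EXW: the seller makes goods available at their premises; the buyer bears all onward costs.
Seller's account: goods 126311.52 = 126311.52
Buyer's account: inland to port 1396.63 + export clearance 370.85 + origin terminal 777.15 + freight 1184.66 + insurance 498.30 + destination terminal 1377.54 + brokerage 489.60 + duty 3480.32 + delivery 300.90 = 9875.95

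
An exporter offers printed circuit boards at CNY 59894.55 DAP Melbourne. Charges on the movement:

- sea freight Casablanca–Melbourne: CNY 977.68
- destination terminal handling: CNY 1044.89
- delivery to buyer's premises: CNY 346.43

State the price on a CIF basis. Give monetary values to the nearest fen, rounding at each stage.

Not relevant to the conversion: freight — on the seller under both DAP and CIF; already in the DAP price and stays in the CIF price.
From DAP to CIF, the seller no longer bears: destination terminal, delivery.
CIF price = 59894.55 − 1044.89 − 346.43 = 58503.23

CIF price: CNY 58503.23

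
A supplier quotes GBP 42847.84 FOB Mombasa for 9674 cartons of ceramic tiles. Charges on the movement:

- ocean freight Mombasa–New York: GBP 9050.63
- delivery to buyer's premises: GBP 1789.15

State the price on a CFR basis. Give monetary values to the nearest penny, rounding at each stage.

Not relevant to the conversion: delivery — on the buyer under both terms; not part of either seller's price.
From FOB to CFR, the seller additionally bears: freight.
CFR price = 42847.84 + 9050.63 = 51898.47

CFR price: GBP 51898.47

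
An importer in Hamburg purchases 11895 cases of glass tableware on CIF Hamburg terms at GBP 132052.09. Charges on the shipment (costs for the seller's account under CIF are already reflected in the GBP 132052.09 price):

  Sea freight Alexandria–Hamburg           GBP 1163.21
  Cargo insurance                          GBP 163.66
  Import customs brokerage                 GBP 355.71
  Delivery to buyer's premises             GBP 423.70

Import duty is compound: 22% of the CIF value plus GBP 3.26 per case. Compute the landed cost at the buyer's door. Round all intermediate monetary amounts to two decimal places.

CIF: the seller pays costs through ocean freight and marine insurance to the destination port.
Already in the invoice (seller's account under CIF): freight, insurance — exclude.
The CIF price already equals the CIF value: 132052.09
Ad valorem component: 132052.09 × 22% = 29051.46
Specific component: 11895 × 3.26 = 38777.70
Import duty = 29051.46 + 38777.70 = 67829.16
Buyer bears: brokerage 355.71 + delivery 423.70 + duty 67829.16 = 68608.57
Landed cost = invoice 132052.09 + 68608.57 = 200660.66

Total landed cost: GBP 200660.66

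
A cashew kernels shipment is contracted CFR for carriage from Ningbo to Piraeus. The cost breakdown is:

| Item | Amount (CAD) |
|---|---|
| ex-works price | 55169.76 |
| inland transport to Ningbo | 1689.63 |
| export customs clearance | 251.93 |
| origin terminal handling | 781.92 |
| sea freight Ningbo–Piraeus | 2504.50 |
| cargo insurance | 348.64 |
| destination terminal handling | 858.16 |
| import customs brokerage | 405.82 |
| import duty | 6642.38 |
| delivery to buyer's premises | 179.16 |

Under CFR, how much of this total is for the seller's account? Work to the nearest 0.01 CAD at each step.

CFR: the seller pays costs through ocean freight to the destination port, but not insurance.
Seller's account: goods 55169.76 + inland to port 1689.63 + export clearance 251.93 + origin terminal 781.92 + freight 2504.50 = 60397.74
Buyer's account: insurance 348.64 + destination terminal 858.16 + brokerage 405.82 + duty 6642.38 + delivery 179.16 = 8434.16

Seller's account: CAD 60397.74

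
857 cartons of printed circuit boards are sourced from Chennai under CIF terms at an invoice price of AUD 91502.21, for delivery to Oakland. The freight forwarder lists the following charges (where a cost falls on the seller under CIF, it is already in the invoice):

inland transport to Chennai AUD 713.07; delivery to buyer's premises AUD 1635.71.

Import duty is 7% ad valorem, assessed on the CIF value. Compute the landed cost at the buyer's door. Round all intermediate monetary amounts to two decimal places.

CIF: the seller pays costs through ocean freight and marine insurance to the destination port.
Already in the invoice (seller's account under CIF): inland to port — exclude.
The CIF price already equals the CIF value: 91502.21
Import duty = 91502.21 × 7% = 6405.15
Buyer bears: delivery 1635.71 + duty 6405.15 = 8040.86
Landed cost = invoice 91502.21 + 8040.86 = 99543.07

Total landed cost: AUD 99543.07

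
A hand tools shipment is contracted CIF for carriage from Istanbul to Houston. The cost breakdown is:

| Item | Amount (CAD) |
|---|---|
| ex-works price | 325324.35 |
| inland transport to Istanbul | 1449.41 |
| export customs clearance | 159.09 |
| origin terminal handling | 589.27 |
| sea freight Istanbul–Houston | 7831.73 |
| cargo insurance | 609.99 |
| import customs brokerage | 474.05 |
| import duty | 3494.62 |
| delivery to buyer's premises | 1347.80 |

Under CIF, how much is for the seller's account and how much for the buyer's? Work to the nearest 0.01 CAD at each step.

CIF: the seller pays costs through ocean freight and marine insurance to the destination port.
Seller's account: goods 325324.35 + inland to port 1449.41 + export clearance 159.09 + origin terminal 589.27 + freight 7831.73 + insurance 609.99 = 335963.84
Buyer's account: brokerage 474.05 + duty 3494.62 + delivery 1347.80 = 5316.47

Seller: CAD 335963.84; buyer: CAD 5316.47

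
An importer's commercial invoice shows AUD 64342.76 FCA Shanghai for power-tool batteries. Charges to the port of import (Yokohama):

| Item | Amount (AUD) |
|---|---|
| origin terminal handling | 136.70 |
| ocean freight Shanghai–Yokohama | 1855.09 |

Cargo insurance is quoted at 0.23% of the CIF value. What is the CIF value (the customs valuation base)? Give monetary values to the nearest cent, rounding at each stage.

Let C be the CIF value. C = FCA price + pre-shipment costs + freight + 0.23% × C
C − 0.23% × C = 64342.76 + 136.70 + 1855.09
0.9977 × C = 66334.55
C = 66334.55 / 0.9977 = 66487.47
Insurance premium = 0.23% × 66487.47 = 152.92

CIF value: AUD 66487.47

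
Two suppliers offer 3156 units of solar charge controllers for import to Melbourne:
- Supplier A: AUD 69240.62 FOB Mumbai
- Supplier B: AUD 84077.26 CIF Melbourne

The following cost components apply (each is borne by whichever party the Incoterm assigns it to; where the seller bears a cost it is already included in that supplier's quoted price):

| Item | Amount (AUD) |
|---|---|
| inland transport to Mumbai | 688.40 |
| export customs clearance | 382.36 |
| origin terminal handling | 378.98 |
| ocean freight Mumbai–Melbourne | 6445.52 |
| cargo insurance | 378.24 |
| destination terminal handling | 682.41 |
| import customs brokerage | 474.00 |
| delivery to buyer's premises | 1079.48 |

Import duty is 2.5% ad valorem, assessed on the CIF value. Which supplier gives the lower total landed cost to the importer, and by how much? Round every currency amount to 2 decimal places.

Supplier A (FOB):
CIF value = FOB price + freight + insurance = 69240.62 + 6445.52 + 378.24 = 76064.38
Import duty = 76064.38 × 2.5% = 1901.61
Buyer bears (A): 6445.52 + 378.24 + 682.41 + 474.00 + 1079.48 = 9059.65
Landed cost (A) = invoice 69240.62 + 9059.65 + duty 1901.61 = 80201.88
Supplier B (CIF):
The CIF price already equals the CIF value: 84077.26
Import duty = 84077.26 × 2.5% = 2101.93
Buyer bears (B): 682.41 + 474.00 + 1079.48 = 2235.89
Landed cost (B) = invoice 84077.26 + 2235.89 + duty 2101.93 = 88415.08
Difference = |80201.88 − 88415.08| = 8213.20

Supplier A is cheaper by AUD 8213.20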